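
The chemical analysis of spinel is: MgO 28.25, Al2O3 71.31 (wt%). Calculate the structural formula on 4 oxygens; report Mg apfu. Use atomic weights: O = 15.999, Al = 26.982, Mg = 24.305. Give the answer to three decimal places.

1.002 Mg apfu

MgO (M=40.304): mol = 0.70092; Mg = 0.70092, O = 0.70092.
Al2O3 (M=101.961): mol = 0.69939; Al = 1.39878, O = 2.09817.
ΣO = 2.79909; factor = 4/ΣO = 1.42904.
Mg apfu = 0.70092 × 1.42904 = 1.002.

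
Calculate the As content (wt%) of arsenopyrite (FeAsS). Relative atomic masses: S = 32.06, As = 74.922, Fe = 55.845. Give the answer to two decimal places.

Molar mass of FeAsS: 1·55.845 + 1·74.922 + 1·32.06 = 162.827 g/mol.
Mass of As per formula unit: 1 × 74.922 = 74.922 g.
Weight fraction As = 74.922 / 162.827 = 0.4601.

46.01 wt%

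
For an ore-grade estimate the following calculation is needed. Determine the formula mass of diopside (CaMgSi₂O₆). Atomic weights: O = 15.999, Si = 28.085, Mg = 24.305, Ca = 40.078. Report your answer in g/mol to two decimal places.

Ca: 1 × 40.078 = 40.0780
Mg: 1 × 24.305 = 24.3050
Si: 2 × 28.085 = 56.1700
O: 6 × 15.999 = 95.9940
Summing the contributions gives the formula mass.

216.55 g/mol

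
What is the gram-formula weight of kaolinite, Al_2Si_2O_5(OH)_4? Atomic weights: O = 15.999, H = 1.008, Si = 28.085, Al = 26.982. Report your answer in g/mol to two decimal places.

258.16 g/mol

The formula mass is the sum 2×26.982 + 2×28.085 + 9×15.999 + 4×1.008.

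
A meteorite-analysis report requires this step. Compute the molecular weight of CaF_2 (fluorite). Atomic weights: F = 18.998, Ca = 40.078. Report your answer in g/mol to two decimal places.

M = 1×40.078 + 2×18.998

78.07 g/mol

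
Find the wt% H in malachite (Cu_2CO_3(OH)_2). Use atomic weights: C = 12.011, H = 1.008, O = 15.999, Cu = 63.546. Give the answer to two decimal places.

Formula mass = 2·63.546 + 1·12.011 + 5·15.999 + 2·1.008 = 221.114 g/mol, of which 2.016 g is H.
So H makes up 2.016/221.114 = 0.0091 of the mass, i.e. 0.91%.

0.91 mass %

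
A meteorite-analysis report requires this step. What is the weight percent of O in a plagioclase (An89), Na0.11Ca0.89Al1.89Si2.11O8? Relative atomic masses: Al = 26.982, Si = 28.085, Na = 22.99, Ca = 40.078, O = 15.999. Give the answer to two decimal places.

46.30 wt%

Formula mass = 0.11·22.99 + 0.89·40.078 + 1.89·26.982 + 2.11·28.085 + 8·15.999 = 276.446 g/mol, of which 127.992 g is O.
So O makes up 127.992/276.446 = 0.4630 of the mass, i.e. 46.30%.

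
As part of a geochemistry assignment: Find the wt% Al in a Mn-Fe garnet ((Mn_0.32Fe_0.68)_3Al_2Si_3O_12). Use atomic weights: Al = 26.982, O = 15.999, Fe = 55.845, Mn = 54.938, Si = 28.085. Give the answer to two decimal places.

10.86 mass %

M((Mn_0.32Fe_0.68)_3Al_2Si_3O_12) = 496.871 g/mol.
Al contributes 2 × 26.982 = 53.964 g per mole.
53.964/496.871 = 0.1086 → 10.86%.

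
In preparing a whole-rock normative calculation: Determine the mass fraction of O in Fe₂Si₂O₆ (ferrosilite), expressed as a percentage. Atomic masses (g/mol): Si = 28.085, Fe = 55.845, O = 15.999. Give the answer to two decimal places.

Molar mass of Fe₂Si₂O₆: 2·55.845 + 2·28.085 + 6·15.999 = 263.854 g/mol.
Mass of O per formula unit: 6 × 15.999 = 95.994 g.
Weight fraction O = 95.994 / 263.854 = 0.3638.

36.38 wt%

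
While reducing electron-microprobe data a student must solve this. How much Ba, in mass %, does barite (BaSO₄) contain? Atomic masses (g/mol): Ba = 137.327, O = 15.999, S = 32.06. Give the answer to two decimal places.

58.84 mass %

M(BaSO₄) = 233.383 g/mol.
Ba contributes 1 × 137.327 = 137.327 g per mole.
137.327/233.383 = 0.5884 → 58.84%.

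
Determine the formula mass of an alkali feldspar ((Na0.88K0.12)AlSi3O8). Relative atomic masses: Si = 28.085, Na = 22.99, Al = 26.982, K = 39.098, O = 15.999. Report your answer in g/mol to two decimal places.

264.15 g/mol

M = 0.88×22.99 + 0.12×39.098 + 1×26.982 + 3×28.085 + 8×15.999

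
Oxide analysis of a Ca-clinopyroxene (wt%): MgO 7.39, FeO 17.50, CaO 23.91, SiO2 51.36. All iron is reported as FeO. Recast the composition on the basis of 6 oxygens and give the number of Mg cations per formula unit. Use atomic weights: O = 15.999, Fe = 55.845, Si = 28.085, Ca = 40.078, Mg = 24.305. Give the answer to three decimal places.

MgO (M=40.304): mol = 0.18336; Mg = 0.18336, O = 0.18336.
FeO (M=71.844): mol = 0.24358; Fe = 0.24358, O = 0.24358.
CaO (M=56.077): mol = 0.42638; Ca = 0.42638, O = 0.42638.
SiO2 (M=60.083): mol = 0.85482; Si = 0.85482, O = 1.70964.
ΣO = 2.56296; factor = 6/ΣO = 2.34104.
Mg apfu = 0.18336 × 2.34104 = 0.429.

0.429 Mg apfu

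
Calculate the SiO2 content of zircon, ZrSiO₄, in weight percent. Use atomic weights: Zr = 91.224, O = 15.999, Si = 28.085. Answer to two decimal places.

32.78 wt%

Molar mass of ZrSiO₄ = 1*91.224 + 1*28.085 + 4*15.999 = 183.305 g/mol.
Each formula unit contains 1 Si, equivalent to 1/1 = 1.0000 mol SiO2.
M(SiO2) = 1×28.085 + 2×15.999 = 60.083 g/mol.
Mass of SiO2 per formula unit = 1.0000 × 60.083 = 60.083 g.
SiO2 wt% = 60.083 / 183.305 × 100 = 32.78%.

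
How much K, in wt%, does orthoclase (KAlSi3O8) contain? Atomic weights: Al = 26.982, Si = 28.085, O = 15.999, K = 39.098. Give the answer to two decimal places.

14.05 wt%

M(KAlSi3O8) = 278.327 g/mol.
K contributes 1 × 39.098 = 39.098 g per mole.
39.098/278.327 = 0.1405 → 14.05%.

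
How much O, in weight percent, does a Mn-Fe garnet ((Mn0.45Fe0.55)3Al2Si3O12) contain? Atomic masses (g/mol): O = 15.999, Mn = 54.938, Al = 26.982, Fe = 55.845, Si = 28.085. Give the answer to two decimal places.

M((Mn0.45Fe0.55)3Al2Si3O12) = 496.518 g/mol.
O contributes 12 × 15.999 = 191.988 g per mole.
191.988/496.518 = 0.3867 → 38.67%.

38.67 weight percent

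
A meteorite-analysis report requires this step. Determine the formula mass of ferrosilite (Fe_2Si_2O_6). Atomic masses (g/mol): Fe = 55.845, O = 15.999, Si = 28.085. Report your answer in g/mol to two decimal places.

263.85 g/mol

The formula mass is the sum 2×55.845 + 2×28.085 + 6×15.999.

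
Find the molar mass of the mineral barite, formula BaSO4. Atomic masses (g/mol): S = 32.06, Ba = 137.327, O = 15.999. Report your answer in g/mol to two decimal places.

Ba: 1 × 137.327 = 137.3270
S: 1 × 32.06 = 32.0600
O: 4 × 15.999 = 63.9960
Summing the contributions gives the formula mass.

233.38 g/mol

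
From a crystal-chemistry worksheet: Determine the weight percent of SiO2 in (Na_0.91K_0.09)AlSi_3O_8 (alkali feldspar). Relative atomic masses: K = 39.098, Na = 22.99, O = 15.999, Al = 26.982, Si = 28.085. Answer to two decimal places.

Molar mass of (Na_0.91K_0.09)AlSi_3O_8 = 0.91*22.99 + 0.09*39.098 + 1*26.982 + 3*28.085 + 8*15.999 = 263.669 g/mol.
Each formula unit contains 3 Si, equivalent to 3/1 = 3.0000 mol SiO2.
M(SiO2) = 1×28.085 + 2×15.999 = 60.083 g/mol.
Mass of SiO2 per formula unit = 3.0000 × 60.083 = 180.249 g.
SiO2 wt% = 180.249 / 263.669 × 100 = 68.36%.

68.36 wt%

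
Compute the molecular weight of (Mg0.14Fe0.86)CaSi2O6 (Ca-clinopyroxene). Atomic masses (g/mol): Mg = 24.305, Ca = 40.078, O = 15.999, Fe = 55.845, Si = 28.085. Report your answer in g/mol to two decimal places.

The formula mass is the sum 0.14·24.305 + 0.86·55.845 + 1·40.078 + 2·28.085 + 6·15.999.

243.67 g/mol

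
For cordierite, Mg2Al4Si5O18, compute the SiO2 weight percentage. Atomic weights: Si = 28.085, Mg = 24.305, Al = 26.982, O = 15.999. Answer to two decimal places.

Molar mass of Mg2Al4Si5O18 = 2×24.305 + 4×26.982 + 5×28.085 + 18×15.999 = 584.945 g/mol.
Each formula unit contains 5 Si, equivalent to 5/1 = 5.0000 mol SiO2.
M(SiO2) = 1×28.085 + 2×15.999 = 60.083 g/mol.
Mass of SiO2 per formula unit = 5.0000 × 60.083 = 300.415 g.
SiO2 wt% = 300.415 / 584.945 × 100 = 51.36%.

51.36 wt%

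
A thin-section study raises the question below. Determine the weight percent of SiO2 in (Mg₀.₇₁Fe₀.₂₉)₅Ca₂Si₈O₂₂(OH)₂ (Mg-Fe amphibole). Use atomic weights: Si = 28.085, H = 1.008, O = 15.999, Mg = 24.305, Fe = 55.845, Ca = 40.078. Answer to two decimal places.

56.02 wt%

M((Mg₀.₇₁Fe₀.₂₉)₅Ca₂Si₈O₂₂(OH)₂) = 858.086 g/mol; M(SiO2) = 60.083 g/mol.
Moles SiO2 per formula unit = 8 Si ÷ 1 = 8.0000.
SiO2 fraction = (8.0000 × 60.083) / 858.086 = 480.664/858.086 = 0.5602.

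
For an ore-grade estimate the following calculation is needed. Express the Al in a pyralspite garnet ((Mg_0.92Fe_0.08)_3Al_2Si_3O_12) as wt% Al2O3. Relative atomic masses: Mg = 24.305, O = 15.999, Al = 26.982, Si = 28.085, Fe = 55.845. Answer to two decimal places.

24.83 wt%

M((Mg_0.92Fe_0.08)_3Al_2Si_3O_12) = 410.692 g/mol; M(Al2O3) = 101.961 g/mol.
Moles Al2O3 per formula unit = 2 Al ÷ 2 = 1.0000.
Al2O3 fraction = (1.0000 × 101.961) / 410.692 = 101.961/410.692 = 0.2483.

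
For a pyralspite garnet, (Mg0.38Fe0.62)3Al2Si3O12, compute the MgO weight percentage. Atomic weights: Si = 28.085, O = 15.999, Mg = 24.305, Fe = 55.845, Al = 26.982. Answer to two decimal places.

Formula mass = 461.786 g/mol.
1.14 Mg → 1.1400 mol MgO per formula unit; M(MgO) = 40.304, so MgO mass = 45.947 g.
45.947/461.786 × 100 = 9.95 wt%.

9.95 wt%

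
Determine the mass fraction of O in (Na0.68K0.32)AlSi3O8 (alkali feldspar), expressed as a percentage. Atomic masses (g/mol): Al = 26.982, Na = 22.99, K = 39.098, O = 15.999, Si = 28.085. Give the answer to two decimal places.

M((Na0.68K0.32)AlSi3O8) = 267.374 g/mol.
O contributes 8 × 15.999 = 127.992 g per mole.
127.992/267.374 = 0.4787 → 47.87%.

47.87 mass %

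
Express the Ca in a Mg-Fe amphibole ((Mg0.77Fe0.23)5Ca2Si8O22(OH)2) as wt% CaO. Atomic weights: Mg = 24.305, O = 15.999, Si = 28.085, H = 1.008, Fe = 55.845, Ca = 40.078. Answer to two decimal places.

13.22 wt%

Molar mass of (Mg0.77Fe0.23)5Ca2Si8O22(OH)2 = 3.85×24.305 + 1.15×55.845 + 2×40.078 + 8×28.085 + 24×15.999 + 2×1.008 = 848.624 g/mol.
Each formula unit contains 2 Ca, equivalent to 2/1 = 2.0000 mol CaO.
M(CaO) = 1×40.078 + 1×15.999 = 56.077 g/mol.
Mass of CaO per formula unit = 2.0000 × 56.077 = 112.154 g.
CaO wt% = 112.154 / 848.624 × 100 = 13.22%.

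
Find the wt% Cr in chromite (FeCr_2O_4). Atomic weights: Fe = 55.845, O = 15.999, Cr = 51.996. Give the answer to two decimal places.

46.46 weight percent

M(FeCr_2O_4) = 223.833 g/mol.
Cr contributes 2 × 51.996 = 103.992 g per mole.
103.992/223.833 = 0.4646 → 46.46%.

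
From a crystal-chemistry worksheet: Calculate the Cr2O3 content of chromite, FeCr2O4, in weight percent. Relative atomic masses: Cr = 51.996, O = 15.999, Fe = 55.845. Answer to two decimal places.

M(FeCr2O4) = 223.833 g/mol; M(Cr2O3) = 151.989 g/mol.
Moles Cr2O3 per formula unit = 2 Cr ÷ 2 = 1.0000.
Cr2O3 fraction = (1.0000 × 151.989) / 223.833 = 151.989/223.833 = 0.6790.

67.90 wt%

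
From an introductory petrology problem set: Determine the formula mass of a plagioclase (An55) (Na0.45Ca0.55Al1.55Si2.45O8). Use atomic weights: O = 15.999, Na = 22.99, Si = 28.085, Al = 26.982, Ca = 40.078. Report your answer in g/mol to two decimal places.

M = 0.45(22.99) + 0.55(40.078) + 1.55(26.982) + 2.45(28.085) + 8(15.999)

271.01 g/mol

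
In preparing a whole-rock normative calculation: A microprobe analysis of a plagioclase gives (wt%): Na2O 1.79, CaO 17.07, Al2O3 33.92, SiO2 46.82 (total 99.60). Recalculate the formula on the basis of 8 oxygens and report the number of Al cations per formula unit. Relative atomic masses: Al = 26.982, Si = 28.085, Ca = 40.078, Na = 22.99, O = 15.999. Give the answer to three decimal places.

Na2O (M=61.979): mol = 0.02888; Na = 0.05776, O = 0.02888.
CaO (M=56.077): mol = 0.30440; Ca = 0.30440, O = 0.30440.
Al2O3 (M=101.961): mol = 0.33268; Al = 0.66536, O = 0.99804.
SiO2 (M=60.083): mol = 0.77926; Si = 0.77926, O = 1.55852.
ΣO = 2.88984; factor = 8/ΣO = 2.76832.
Al apfu = 0.66536 × 2.76832 = 1.842.

1.842 Al apfu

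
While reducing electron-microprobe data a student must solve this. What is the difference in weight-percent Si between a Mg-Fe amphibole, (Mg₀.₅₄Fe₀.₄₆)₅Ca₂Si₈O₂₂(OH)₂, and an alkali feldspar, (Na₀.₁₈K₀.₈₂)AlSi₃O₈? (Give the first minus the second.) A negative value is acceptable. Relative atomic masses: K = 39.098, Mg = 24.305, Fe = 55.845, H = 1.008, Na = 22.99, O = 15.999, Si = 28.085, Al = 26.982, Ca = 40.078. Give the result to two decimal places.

-5.20 percentage points

Si in (Mg₀.₅₄Fe₀.₄₆)₅Ca₂Si₈O₂₂(OH)₂: molar mass 884.895 g/mol; 8×28.085 = 224.680 g → 25.39 wt%.
Si in (Na₀.₁₈K₀.₈₂)AlSi₃O₈: molar mass 275.428 g/mol; 3×28.085 = 84.255 g → 30.59 wt%.
Difference = 25.39 − 30.59 = -5.20 percentage points.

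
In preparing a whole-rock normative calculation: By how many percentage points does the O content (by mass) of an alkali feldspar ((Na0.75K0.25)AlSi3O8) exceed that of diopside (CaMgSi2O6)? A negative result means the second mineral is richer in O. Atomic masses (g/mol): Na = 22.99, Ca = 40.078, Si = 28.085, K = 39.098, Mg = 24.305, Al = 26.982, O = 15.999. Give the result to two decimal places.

O in (Na0.75K0.25)AlSi3O8: molar mass 266.246 g/mol; 8×15.999 = 127.992 g → 48.07 wt%.
O in CaMgSi2O6: molar mass 216.547 g/mol; 6×15.999 = 95.994 g → 44.33 wt%.
Difference = 48.07 − 44.33 = 3.74 percentage points.

3.74 percentage points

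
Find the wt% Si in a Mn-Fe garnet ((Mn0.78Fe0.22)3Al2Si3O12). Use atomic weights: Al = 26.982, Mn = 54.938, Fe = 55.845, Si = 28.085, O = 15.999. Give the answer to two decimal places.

M((Mn0.78Fe0.22)3Al2Si3O12) = 495.620 g/mol.
Si contributes 3 × 28.085 = 84.255 g per mole.
84.255/495.620 = 0.1700 → 17.00%.

17.00 mass %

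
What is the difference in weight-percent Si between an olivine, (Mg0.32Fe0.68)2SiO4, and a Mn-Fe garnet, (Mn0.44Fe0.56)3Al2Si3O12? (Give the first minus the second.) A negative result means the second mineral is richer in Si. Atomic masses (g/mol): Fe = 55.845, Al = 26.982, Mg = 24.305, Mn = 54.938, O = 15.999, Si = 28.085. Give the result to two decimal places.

First mineral: 28.085 g Si in 183.585 g formula = 15.30 wt% Si.
Second mineral: 84.255 g Si in 496.545 g formula = 16.97 wt% Si.
15.30% − 16.97% gives a difference of -1.67 percentage points.

-1.67 percentage points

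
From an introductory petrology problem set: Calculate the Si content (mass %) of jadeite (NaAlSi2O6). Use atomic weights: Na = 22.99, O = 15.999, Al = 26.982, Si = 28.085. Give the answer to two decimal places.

27.79 mass %

M(NaAlSi2O6) = 202.136 g/mol.
Si contributes 2 × 28.085 = 56.170 g per mole.
56.170/202.136 = 0.2779 → 27.79%.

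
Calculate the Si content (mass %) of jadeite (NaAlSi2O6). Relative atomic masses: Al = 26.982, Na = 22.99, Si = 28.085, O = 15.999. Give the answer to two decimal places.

Formula mass = 1·22.99 + 1·26.982 + 2·28.085 + 6·15.999 = 202.136 g/mol, of which 56.170 g is Si.
So Si makes up 56.170/202.136 = 0.2779 of the mass, i.e. 27.79%.

27.79 mass %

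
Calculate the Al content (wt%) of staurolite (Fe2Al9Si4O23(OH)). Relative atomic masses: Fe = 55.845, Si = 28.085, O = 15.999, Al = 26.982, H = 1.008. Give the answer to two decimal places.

Molar mass of Fe2Al9Si4O23(OH): 2·55.845 + 9·26.982 + 4·28.085 + 24·15.999 + 1·1.008 = 851.852 g/mol.
Mass of Al per formula unit: 9 × 26.982 = 242.838 g.
Weight fraction Al = 242.838 / 851.852 = 0.2851.

28.51 wt%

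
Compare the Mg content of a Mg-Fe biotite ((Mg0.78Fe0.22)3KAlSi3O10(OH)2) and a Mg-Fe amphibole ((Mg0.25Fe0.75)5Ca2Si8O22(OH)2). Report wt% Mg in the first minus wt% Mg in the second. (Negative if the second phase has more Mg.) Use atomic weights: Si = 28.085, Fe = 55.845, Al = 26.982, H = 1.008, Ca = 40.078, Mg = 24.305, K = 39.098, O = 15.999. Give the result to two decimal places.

9.72 percentage points

Mg in (Mg0.78Fe0.22)3KAlSi3O10(OH)2: molar mass 438.070 g/mol; 2.34×24.305 = 56.874 g → 12.98 wt%.
Mg in (Mg0.25Fe0.75)5Ca2Si8O22(OH)2: molar mass 930.628 g/mol; 1.25×24.305 = 30.381 g → 3.26 wt%.
Difference = 12.98 − 3.26 = 9.72 percentage points.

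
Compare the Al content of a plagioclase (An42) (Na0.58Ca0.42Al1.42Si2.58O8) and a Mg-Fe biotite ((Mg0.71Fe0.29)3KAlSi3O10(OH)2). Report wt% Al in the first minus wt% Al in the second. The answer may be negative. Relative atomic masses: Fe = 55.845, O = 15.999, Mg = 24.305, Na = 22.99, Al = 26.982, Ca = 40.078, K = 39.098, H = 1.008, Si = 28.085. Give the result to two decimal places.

8.18 percentage points

Al in Na0.58Ca0.42Al1.42Si2.58O8: molar mass 268.933 g/mol; 1.42×26.982 = 38.314 g → 14.25 wt%.
Al in (Mg0.71Fe0.29)3KAlSi3O10(OH)2: molar mass 444.694 g/mol; 1×26.982 = 26.982 g → 6.07 wt%.
Difference = 14.25 − 6.07 = 8.18 percentage points.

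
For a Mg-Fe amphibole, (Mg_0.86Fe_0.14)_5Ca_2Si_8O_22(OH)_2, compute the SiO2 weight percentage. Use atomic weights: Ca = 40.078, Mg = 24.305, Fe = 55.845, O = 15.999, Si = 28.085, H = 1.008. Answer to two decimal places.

Formula mass = 834.431 g/mol.
8 Si → 8.0000 mol SiO2 per formula unit; M(SiO2) = 60.083, so SiO2 mass = 480.664 g.
480.664/834.431 × 100 = 57.60 wt%.

57.60 wt%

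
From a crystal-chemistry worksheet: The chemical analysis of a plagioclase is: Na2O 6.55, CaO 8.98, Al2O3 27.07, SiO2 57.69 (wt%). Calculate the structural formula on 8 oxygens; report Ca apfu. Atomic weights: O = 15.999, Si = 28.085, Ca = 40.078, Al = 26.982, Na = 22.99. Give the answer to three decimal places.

0.430 Ca apfu

Na2O: 6.55/61.979 = 0.10568 mol → 0.21136 mol Na, 0.10568 mol O.
CaO: 8.98/56.077 = 0.16014 mol → 0.16014 mol Ca, 0.16014 mol O.
Al2O3: 27.07/101.961 = 0.26549 mol → 0.53098 mol Al, 0.79647 mol O.
SiO2: 57.69/60.083 = 0.96017 mol → 0.96017 mol Si, 1.92034 mol O.
Total oxygen = 2.98263 mol. Normalization factor = 8/2.98263 = 2.68220.
Ca per 8 O = 0.16014 × 2.68220 = 0.430.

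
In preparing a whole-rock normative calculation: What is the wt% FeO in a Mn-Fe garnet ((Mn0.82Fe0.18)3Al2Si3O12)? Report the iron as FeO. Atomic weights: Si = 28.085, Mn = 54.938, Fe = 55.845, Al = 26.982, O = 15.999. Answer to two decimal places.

7.83 wt%

Formula mass = 495.511 g/mol.
0.54 Fe → 0.5400 mol FeO per formula unit; M(FeO) = 71.844, so FeO mass = 38.796 g.
38.796/495.511 × 100 = 7.83 wt%.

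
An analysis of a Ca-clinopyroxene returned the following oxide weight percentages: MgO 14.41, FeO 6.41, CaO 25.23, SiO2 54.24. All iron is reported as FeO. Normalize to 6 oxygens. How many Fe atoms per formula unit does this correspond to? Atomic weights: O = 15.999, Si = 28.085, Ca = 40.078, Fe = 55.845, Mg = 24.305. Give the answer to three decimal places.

0.198 Fe apfu

MgO (M=40.304): mol = 0.35753; Mg = 0.35753, O = 0.35753.
FeO (M=71.844): mol = 0.08922; Fe = 0.08922, O = 0.08922.
CaO (M=56.077): mol = 0.44992; Ca = 0.44992, O = 0.44992.
SiO2 (M=60.083): mol = 0.90275; Si = 0.90275, O = 1.80550.
ΣO = 2.70217; factor = 6/ΣO = 2.22044.
Fe apfu = 0.08922 × 2.22044 = 0.198.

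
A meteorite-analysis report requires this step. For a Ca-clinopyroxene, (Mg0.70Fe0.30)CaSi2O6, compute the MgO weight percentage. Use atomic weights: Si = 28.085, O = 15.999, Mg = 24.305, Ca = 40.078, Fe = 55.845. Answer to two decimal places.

12.48 wt%

M((Mg0.70Fe0.30)CaSi2O6) = 226.009 g/mol; M(MgO) = 40.304 g/mol.
Moles MgO per formula unit = 0.70 Mg ÷ 1 = 0.7000.
MgO fraction = (0.7000 × 40.304) / 226.009 = 28.213/226.009 = 0.1248.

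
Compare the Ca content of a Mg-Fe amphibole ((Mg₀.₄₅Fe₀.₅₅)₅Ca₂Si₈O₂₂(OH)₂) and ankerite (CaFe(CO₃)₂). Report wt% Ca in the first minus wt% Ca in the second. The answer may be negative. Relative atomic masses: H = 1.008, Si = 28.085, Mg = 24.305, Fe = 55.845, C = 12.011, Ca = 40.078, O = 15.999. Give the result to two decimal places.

First mineral: 80.156 g Ca in 899.088 g formula = 8.92 wt% Ca.
Second mineral: 40.078 g Ca in 215.939 g formula = 18.56 wt% Ca.
8.92% − 18.56% gives a difference of -9.64 percentage points.

-9.64 percentage points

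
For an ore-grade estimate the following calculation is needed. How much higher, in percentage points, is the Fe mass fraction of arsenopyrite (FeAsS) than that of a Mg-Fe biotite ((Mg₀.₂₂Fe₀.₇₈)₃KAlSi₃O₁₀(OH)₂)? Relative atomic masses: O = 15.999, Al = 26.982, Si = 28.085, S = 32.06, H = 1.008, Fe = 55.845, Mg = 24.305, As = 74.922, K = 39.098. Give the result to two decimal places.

Fe in FeAsS: molar mass 162.827 g/mol; 1×55.845 = 55.845 g → 34.30 wt%.
Fe in (Mg₀.₂₂Fe₀.₇₈)₃KAlSi₃O₁₀(OH)₂: molar mass 491.058 g/mol; 2.34×55.845 = 130.677 g → 26.61 wt%.
Difference = 34.30 − 26.61 = 7.69 percentage points.

7.69 percentage points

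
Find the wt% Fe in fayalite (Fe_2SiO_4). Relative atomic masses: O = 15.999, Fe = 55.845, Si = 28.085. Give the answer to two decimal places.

54.81 weight percent

Formula mass = 2*55.845 + 1*28.085 + 4*15.999 = 203.771 g/mol, of which 111.690 g is Fe.
So Fe makes up 111.690/203.771 = 0.5481 of the mass, i.e. 54.81%.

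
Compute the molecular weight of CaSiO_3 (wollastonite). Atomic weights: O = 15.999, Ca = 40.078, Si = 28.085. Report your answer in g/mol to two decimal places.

116.16 g/mol

M = 1×40.078 + 1×28.085 + 3×15.999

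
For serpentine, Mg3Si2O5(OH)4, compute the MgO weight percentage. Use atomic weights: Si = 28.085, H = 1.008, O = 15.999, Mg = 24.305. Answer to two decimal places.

Formula mass = 277.108 g/mol.
3 Mg → 3.0000 mol MgO per formula unit; M(MgO) = 40.304, so MgO mass = 120.912 g.
120.912/277.108 × 100 = 43.63 wt%.

43.63 wt%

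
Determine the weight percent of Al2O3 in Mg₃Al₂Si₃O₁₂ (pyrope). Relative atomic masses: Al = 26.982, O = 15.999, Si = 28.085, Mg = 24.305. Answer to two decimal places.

25.29 wt%

Formula mass = 403.122 g/mol.
2 Al → 1.0000 mol Al2O3 per formula unit; M(Al2O3) = 101.961, so Al2O3 mass = 101.961 g.
101.961/403.122 × 100 = 25.29 wt%.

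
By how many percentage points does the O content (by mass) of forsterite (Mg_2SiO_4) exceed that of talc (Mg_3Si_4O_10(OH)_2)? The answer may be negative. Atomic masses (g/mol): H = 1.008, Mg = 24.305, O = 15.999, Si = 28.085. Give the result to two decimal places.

-5.13 percentage points

O in Mg_2SiO_4: molar mass 140.691 g/mol; 4×15.999 = 63.996 g → 45.49 wt%.
O in Mg_3Si_4O_10(OH)_2: molar mass 379.259 g/mol; 12×15.999 = 191.988 g → 50.62 wt%.
Difference = 45.49 − 50.62 = -5.13 percentage points.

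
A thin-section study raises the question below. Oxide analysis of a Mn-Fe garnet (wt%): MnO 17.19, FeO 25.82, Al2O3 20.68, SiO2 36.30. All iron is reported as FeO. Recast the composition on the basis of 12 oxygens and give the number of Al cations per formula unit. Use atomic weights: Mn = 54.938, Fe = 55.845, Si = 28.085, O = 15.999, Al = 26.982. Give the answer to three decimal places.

2.013 Al apfu

MnO: 17.19/70.937 = 0.24233 mol → 0.24233 mol Mn, 0.24233 mol O.
FeO: 25.82/71.844 = 0.35939 mol → 0.35939 mol Fe, 0.35939 mol O.
Al2O3: 20.68/101.961 = 0.20282 mol → 0.40564 mol Al, 0.60846 mol O.
SiO2: 36.30/60.083 = 0.60416 mol → 0.60416 mol Si, 1.20832 mol O.
Total oxygen = 2.41850 mol. Normalization factor = 12/2.41850 = 4.96175.
Al per 12 O = 0.40564 × 4.96175 = 2.013.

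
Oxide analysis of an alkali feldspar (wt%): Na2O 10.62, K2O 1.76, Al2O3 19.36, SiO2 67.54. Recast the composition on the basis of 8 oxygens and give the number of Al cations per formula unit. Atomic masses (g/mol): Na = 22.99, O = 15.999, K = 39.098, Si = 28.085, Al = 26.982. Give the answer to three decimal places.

1.010 Al apfu

10.62 wt% Na2O ÷ 61.979 g/mol = 0.17135 mol, giving 0.34270 Na and 0.17135 O.
1.76 wt% K2O ÷ 94.195 g/mol = 0.01868 mol, giving 0.03736 K and 0.01868 O.
19.36 wt% Al2O3 ÷ 101.961 g/mol = 0.18988 mol, giving 0.37976 Al and 0.56964 O.
67.54 wt% SiO2 ÷ 60.083 g/mol = 1.12411 mol, giving 1.12411 Si and 2.24822 O.
Oxygen sums to 3.00789; scaling by 8/3.00789 = 2.65967 puts the formula on 8 O.
Al: 0.37976 × 2.65967 = 1.010 atoms per formula unit.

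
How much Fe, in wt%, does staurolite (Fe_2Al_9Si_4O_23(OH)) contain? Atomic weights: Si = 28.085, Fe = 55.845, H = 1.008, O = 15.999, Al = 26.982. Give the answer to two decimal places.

13.11 wt%

Formula mass = 2*55.845 + 9*26.982 + 4*28.085 + 24*15.999 + 1*1.008 = 851.852 g/mol, of which 111.690 g is Fe.
So Fe makes up 111.690/851.852 = 0.1311 of the mass, i.e. 13.11%.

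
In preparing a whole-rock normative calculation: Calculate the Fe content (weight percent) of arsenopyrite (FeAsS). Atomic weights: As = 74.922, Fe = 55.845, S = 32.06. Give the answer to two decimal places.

M(FeAsS) = 162.827 g/mol.
Fe contributes 1 × 55.845 = 55.845 g per mole.
55.845/162.827 = 0.3430 → 34.30%.

34.30 weight percent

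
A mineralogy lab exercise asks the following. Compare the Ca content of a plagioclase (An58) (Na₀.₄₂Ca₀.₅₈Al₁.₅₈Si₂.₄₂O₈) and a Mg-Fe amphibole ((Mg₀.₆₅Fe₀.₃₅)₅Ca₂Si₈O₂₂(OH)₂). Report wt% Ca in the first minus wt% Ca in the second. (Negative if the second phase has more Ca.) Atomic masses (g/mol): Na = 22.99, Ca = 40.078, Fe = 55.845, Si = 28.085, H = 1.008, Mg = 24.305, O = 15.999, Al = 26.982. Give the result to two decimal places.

-0.68 percentage points

M(Na₀.₄₂Ca₀.₅₈Al₁.₅₈Si₂.₄₂O₈) = 271.490 g/mol, so wt% Ca = 23.245/271.490 × 100 = 8.56%.
M((Mg₀.₆₅Fe₀.₃₅)₅Ca₂Si₈O₂₂(OH)₂) = 867.548 g/mol, so wt% Ca = 80.156/867.548 × 100 = 9.24%.
8.56 − 9.24 = -0.68 pp.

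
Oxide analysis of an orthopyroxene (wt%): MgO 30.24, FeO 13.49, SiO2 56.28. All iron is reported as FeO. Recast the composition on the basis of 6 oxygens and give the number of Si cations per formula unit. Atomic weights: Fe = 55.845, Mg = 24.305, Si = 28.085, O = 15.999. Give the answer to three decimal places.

1.999 Si apfu

MgO (M=40.304): mol = 0.75030; Mg = 0.75030, O = 0.75030.
FeO (M=71.844): mol = 0.18777; Fe = 0.18777, O = 0.18777.
SiO2 (M=60.083): mol = 0.93670; Si = 0.93670, O = 1.87340.
ΣO = 2.81147; factor = 6/ΣO = 2.13411.
Si apfu = 0.93670 × 2.13411 = 1.999.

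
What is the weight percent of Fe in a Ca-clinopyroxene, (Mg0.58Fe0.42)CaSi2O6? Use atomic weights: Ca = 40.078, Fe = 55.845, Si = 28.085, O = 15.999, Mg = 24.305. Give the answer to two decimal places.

10.21 wt%

Molar mass of (Mg0.58Fe0.42)CaSi2O6: 0.58*24.305 + 0.42*55.845 + 1*40.078 + 2*28.085 + 6*15.999 = 229.794 g/mol.
Mass of Fe per formula unit: 0.42 × 55.845 = 23.455 g.
Weight fraction Fe = 23.455 / 229.794 = 0.1021.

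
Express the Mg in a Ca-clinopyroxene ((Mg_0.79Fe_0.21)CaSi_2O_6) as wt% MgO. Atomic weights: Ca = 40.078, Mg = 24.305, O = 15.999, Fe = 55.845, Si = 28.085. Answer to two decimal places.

14.27 wt%

Molar mass of (Mg_0.79Fe_0.21)CaSi_2O_6 = 0.79*24.305 + 0.21*55.845 + 1*40.078 + 2*28.085 + 6*15.999 = 223.170 g/mol.
Each formula unit contains 0.79 Mg, equivalent to 0.79/1 = 0.7900 mol MgO.
M(MgO) = 1×24.305 + 1×15.999 = 40.304 g/mol.
Mass of MgO per formula unit = 0.7900 × 40.304 = 31.840 g.
MgO wt% = 31.840 / 223.170 × 100 = 14.27%.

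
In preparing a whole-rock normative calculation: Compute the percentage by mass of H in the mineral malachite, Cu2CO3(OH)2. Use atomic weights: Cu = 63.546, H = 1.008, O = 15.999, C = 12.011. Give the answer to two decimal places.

0.91 wt%

Formula mass = 2·63.546 + 1·12.011 + 5·15.999 + 2·1.008 = 221.114 g/mol, of which 2.016 g is H.
So H makes up 2.016/221.114 = 0.0091 of the mass, i.e. 0.91%.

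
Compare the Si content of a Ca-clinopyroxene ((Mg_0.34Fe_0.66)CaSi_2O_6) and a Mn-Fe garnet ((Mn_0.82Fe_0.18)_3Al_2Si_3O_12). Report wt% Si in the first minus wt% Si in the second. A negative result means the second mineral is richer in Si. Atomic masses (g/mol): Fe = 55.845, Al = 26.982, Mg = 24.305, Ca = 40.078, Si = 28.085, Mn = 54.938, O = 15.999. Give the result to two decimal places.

First mineral: 56.170 g Si in 237.363 g formula = 23.66 wt% Si.
Second mineral: 84.255 g Si in 495.511 g formula = 17.00 wt% Si.
23.66% − 17.00% gives a difference of 6.66 percentage points.

6.66 percentage points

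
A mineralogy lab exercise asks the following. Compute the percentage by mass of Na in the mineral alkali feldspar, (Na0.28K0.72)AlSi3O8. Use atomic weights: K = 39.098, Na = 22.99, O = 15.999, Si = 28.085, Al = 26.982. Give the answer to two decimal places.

Molar mass of (Na0.28K0.72)AlSi3O8: 0.28·22.99 + 0.72·39.098 + 1·26.982 + 3·28.085 + 8·15.999 = 273.817 g/mol.
Mass of Na per formula unit: 0.28 × 22.99 = 6.437 g.
Weight fraction Na = 6.437 / 273.817 = 0.0235.

2.35 wt%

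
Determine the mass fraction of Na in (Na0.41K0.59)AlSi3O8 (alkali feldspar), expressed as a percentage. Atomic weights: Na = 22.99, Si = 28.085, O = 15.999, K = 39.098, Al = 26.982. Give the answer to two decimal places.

Molar mass of (Na0.41K0.59)AlSi3O8: 0.41·22.99 + 0.59·39.098 + 1·26.982 + 3·28.085 + 8·15.999 = 271.723 g/mol.
Mass of Na per formula unit: 0.41 × 22.99 = 9.426 g.
Weight fraction Na = 9.426 / 271.723 = 0.0347.

3.47 wt%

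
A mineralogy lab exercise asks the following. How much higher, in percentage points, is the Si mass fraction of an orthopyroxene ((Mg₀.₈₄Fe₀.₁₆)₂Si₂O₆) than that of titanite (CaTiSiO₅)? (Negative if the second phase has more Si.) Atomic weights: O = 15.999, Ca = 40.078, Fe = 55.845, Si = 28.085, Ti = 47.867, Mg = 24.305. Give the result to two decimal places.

12.31 percentage points

Si in (Mg₀.₈₄Fe₀.₁₆)₂Si₂O₆: molar mass 210.867 g/mol; 2×28.085 = 56.170 g → 26.64 wt%.
Si in CaTiSiO₅: molar mass 196.025 g/mol; 1×28.085 = 28.085 g → 14.33 wt%.
Difference = 26.64 − 14.33 = 12.31 percentage points.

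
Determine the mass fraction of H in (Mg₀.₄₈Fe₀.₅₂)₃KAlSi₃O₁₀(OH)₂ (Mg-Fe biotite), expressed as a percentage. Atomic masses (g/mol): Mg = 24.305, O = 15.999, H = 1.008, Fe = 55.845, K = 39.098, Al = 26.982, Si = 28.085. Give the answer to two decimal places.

0.43 mass %

Molar mass of (Mg₀.₄₈Fe₀.₅₂)₃KAlSi₃O₁₀(OH)₂: 1.44·24.305 + 1.56·55.845 + 1·39.098 + 1·26.982 + 3·28.085 + 12·15.999 + 2·1.008 = 466.456 g/mol.
Mass of H per formula unit: 2 × 1.008 = 2.016 g.
Weight fraction H = 2.016 / 466.456 = 0.0043.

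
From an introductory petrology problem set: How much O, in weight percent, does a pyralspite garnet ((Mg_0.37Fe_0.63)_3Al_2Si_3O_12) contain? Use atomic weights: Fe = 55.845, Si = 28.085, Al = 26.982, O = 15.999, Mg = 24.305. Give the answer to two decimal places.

M((Mg_0.37Fe_0.63)_3Al_2Si_3O_12) = 462.733 g/mol.
O contributes 12 × 15.999 = 191.988 g per mole.
191.988/462.733 = 0.4149 → 41.49%.

41.49 weight percent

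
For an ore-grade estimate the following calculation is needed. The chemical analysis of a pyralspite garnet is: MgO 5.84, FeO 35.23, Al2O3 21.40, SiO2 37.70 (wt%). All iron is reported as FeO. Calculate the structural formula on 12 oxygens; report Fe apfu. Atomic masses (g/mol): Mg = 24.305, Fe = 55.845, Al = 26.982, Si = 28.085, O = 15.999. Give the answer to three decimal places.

2.335 Fe apfu

MgO: 5.84/40.304 = 0.14490 mol → 0.14490 mol Mg, 0.14490 mol O.
FeO: 35.23/71.844 = 0.49037 mol → 0.49037 mol Fe, 0.49037 mol O.
Al2O3: 21.40/101.961 = 0.20988 mol → 0.41976 mol Al, 0.62964 mol O.
SiO2: 37.70/60.083 = 0.62747 mol → 0.62747 mol Si, 1.25494 mol O.
Total oxygen = 2.51985 mol. Normalization factor = 12/2.51985 = 4.76219.
Fe per 12 O = 0.49037 × 4.76219 = 2.335.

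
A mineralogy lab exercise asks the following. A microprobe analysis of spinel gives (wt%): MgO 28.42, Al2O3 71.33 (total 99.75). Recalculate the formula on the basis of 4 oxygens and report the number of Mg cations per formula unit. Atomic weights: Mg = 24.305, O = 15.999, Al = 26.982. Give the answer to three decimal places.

1.006 Mg apfu

MgO: 28.42/40.304 = 0.70514 mol → 0.70514 mol Mg, 0.70514 mol O.
Al2O3: 71.33/101.961 = 0.69958 mol → 1.39916 mol Al, 2.09874 mol O.
Total oxygen = 2.80388 mol. Normalization factor = 4/2.80388 = 1.42659.
Mg per 4 O = 0.70514 × 1.42659 = 1.006.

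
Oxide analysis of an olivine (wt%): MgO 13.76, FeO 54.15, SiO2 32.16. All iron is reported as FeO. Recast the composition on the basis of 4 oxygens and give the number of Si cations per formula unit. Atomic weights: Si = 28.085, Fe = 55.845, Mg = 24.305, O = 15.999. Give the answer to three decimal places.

0.989 Si apfu

MgO: 13.76/40.304 = 0.34141 mol → 0.34141 mol Mg, 0.34141 mol O.
FeO: 54.15/71.844 = 0.75372 mol → 0.75372 mol Fe, 0.75372 mol O.
SiO2: 32.16/60.083 = 0.53526 mol → 0.53526 mol Si, 1.07052 mol O.
Total oxygen = 2.16565 mol. Normalization factor = 4/2.16565 = 1.84702.
Si per 4 O = 0.53526 × 1.84702 = 0.989.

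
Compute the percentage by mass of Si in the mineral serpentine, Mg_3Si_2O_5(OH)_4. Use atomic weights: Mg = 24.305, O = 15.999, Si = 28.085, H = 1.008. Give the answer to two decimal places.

M(Mg_3Si_2O_5(OH)_4) = 277.108 g/mol.
Si contributes 2 × 28.085 = 56.170 g per mole.
56.170/277.108 = 0.2027 → 20.27%.

20.27 weight percent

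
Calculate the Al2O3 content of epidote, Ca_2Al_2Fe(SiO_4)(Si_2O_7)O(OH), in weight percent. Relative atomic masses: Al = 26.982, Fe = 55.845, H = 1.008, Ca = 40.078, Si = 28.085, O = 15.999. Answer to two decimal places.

21.10 wt%

Formula mass = 483.215 g/mol.
2 Al → 1.0000 mol Al2O3 per formula unit; M(Al2O3) = 101.961, so Al2O3 mass = 101.961 g.
101.961/483.215 × 100 = 21.10 wt%.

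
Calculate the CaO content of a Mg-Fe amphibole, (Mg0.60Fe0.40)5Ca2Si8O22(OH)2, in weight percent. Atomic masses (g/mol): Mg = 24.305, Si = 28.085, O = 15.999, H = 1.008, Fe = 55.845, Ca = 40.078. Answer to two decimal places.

Formula mass = 875.433 g/mol.
2 Ca → 2.0000 mol CaO per formula unit; M(CaO) = 56.077, so CaO mass = 112.154 g.
112.154/875.433 × 100 = 12.81 wt%.

12.81 wt%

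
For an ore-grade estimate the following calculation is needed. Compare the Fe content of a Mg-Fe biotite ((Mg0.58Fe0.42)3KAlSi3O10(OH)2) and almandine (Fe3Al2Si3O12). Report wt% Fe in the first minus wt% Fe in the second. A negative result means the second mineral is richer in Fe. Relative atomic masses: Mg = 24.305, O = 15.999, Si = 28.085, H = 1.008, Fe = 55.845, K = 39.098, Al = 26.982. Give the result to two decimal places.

First mineral: 70.365 g Fe in 456.994 g formula = 15.40 wt% Fe.
Second mineral: 167.535 g Fe in 497.742 g formula = 33.66 wt% Fe.
15.40% − 33.66% gives a difference of -18.26 percentage points.

-18.26 percentage points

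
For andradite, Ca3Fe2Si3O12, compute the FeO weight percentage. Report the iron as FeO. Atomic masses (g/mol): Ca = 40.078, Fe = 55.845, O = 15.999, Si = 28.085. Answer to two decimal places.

28.28 wt%

Molar mass of Ca3Fe2Si3O12 = 3×40.078 + 2×55.845 + 3×28.085 + 12×15.999 = 508.167 g/mol.
Each formula unit contains 2 Fe, equivalent to 2/1 = 2.0000 mol FeO.
M(FeO) = 1×55.845 + 1×15.999 = 71.844 g/mol.
Mass of FeO per formula unit = 2.0000 × 71.844 = 143.688 g.
FeO wt% = 143.688 / 508.167 × 100 = 28.28%.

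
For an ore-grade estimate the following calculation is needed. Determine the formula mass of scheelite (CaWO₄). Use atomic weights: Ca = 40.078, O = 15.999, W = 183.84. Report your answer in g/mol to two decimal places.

287.91 g/mol

The formula mass is the sum 1·40.078 + 1·183.84 + 4·15.999.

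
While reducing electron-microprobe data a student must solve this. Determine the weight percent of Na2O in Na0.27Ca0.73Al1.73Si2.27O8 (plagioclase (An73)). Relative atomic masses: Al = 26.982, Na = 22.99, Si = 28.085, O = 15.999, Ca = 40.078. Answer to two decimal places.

Molar mass of Na0.27Ca0.73Al1.73Si2.27O8 = 0.27×22.99 + 0.73×40.078 + 1.73×26.982 + 2.27×28.085 + 8×15.999 = 273.888 g/mol.
Each formula unit contains 0.27 Na, equivalent to 0.27/2 = 0.1350 mol Na2O.
M(Na2O) = 2×22.99 + 1×15.999 = 61.979 g/mol.
Mass of Na2O per formula unit = 0.1350 × 61.979 = 8.367 g.
Na2O wt% = 8.367 / 273.888 × 100 = 3.05%.

3.05 wt%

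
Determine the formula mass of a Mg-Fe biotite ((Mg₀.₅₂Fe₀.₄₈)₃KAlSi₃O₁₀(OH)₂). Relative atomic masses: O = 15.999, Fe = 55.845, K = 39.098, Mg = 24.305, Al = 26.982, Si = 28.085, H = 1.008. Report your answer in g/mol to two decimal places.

462.67 g/mol

Mg: 1.56 × 24.305 = 37.9158
Fe: 1.44 × 55.845 = 80.4168
K: 1 × 39.098 = 39.0980
Al: 1 × 26.982 = 26.9820
Si: 3 × 28.085 = 84.2550
O: 12 × 15.999 = 191.9880
H: 2 × 1.008 = 2.0160
Summing the contributions gives the formula mass.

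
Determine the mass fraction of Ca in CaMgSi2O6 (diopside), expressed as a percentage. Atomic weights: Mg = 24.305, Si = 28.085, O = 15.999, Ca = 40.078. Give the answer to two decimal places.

M(CaMgSi2O6) = 216.547 g/mol.
Ca contributes 1 × 40.078 = 40.078 g per mole.
40.078/216.547 = 0.1851 → 18.51%.

18.51 weight percent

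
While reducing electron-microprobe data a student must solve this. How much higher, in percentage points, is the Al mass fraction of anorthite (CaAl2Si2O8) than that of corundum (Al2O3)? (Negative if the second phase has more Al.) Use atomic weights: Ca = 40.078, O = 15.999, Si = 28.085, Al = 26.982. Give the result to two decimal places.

-33.53 percentage points

First mineral: 53.964 g Al in 278.204 g formula = 19.40 wt% Al.
Second mineral: 53.964 g Al in 101.961 g formula = 52.93 wt% Al.
19.40% − 52.93% gives a difference of -33.53 percentage points.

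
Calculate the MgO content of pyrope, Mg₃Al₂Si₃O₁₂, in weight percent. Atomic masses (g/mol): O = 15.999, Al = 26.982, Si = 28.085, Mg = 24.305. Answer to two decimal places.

Molar mass of Mg₃Al₂Si₃O₁₂ = 3*24.305 + 2*26.982 + 3*28.085 + 12*15.999 = 403.122 g/mol.
Each formula unit contains 3 Mg, equivalent to 3/1 = 3.0000 mol MgO.
M(MgO) = 1×24.305 + 1×15.999 = 40.304 g/mol.
Mass of MgO per formula unit = 3.0000 × 40.304 = 120.912 g.
MgO wt% = 120.912 / 403.122 × 100 = 29.99%.

29.99 wt%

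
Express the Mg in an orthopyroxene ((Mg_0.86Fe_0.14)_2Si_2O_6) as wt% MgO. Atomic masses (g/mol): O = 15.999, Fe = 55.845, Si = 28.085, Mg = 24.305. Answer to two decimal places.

Formula mass = 209.605 g/mol.
1.72 Mg → 1.7200 mol MgO per formula unit; M(MgO) = 40.304, so MgO mass = 69.323 g.
69.323/209.605 × 100 = 33.07 wt%.

33.07 wt%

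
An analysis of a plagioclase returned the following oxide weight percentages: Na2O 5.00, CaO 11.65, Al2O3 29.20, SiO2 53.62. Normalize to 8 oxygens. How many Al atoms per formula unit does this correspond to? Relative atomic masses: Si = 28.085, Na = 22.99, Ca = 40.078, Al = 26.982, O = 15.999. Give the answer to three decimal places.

1.563 Al apfu

5.00 wt% Na2O ÷ 61.979 g/mol = 0.08067 mol, giving 0.16134 Na and 0.08067 O.
11.65 wt% CaO ÷ 56.077 g/mol = 0.20775 mol, giving 0.20775 Ca and 0.20775 O.
29.20 wt% Al2O3 ÷ 101.961 g/mol = 0.28638 mol, giving 0.57276 Al and 0.85914 O.
53.62 wt% SiO2 ÷ 60.083 g/mol = 0.89243 mol, giving 0.89243 Si and 1.78486 O.
Oxygen sums to 2.93242; scaling by 8/2.93242 = 2.72812 puts the formula on 8 O.
Al: 0.57276 × 2.72812 = 1.563 atoms per formula unit.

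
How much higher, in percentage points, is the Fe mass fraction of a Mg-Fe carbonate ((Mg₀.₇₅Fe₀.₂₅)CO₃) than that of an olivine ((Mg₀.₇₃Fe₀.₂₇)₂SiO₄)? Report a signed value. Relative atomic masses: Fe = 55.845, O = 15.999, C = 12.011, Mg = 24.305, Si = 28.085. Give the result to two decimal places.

-3.98 percentage points

First mineral: 13.961 g Fe in 92.198 g formula = 15.14 wt% Fe.
Second mineral: 30.156 g Fe in 157.723 g formula = 19.12 wt% Fe.
15.14% − 19.12% gives a difference of -3.98 percentage points.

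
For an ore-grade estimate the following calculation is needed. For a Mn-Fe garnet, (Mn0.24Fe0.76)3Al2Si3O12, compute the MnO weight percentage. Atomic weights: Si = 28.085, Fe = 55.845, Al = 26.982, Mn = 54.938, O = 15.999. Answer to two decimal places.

Molar mass of (Mn0.24Fe0.76)3Al2Si3O12 = 0.72×54.938 + 2.28×55.845 + 2×26.982 + 3×28.085 + 12×15.999 = 497.089 g/mol.
Each formula unit contains 0.72 Mn, equivalent to 0.72/1 = 0.7200 mol MnO.
M(MnO) = 1×54.938 + 1×15.999 = 70.937 g/mol.
Mass of MnO per formula unit = 0.7200 × 70.937 = 51.075 g.
MnO wt% = 51.075 / 497.089 × 100 = 10.27%.

10.27 wt%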